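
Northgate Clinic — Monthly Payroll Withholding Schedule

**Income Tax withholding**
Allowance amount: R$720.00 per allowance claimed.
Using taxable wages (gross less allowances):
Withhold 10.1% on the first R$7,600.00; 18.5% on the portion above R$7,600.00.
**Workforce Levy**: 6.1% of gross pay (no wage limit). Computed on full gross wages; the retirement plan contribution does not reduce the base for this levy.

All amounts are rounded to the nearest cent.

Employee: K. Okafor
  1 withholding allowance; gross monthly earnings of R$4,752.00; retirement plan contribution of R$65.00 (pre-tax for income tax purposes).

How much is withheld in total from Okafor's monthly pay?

R$690.54

Income Tax: taxable = R$4,752.00 − R$65.00 − 1×R$720.00 = R$3,967.00
  10.1% × R$3,967.00 = R$400.67
Workforce Levy: 6.1% × R$4,752.00 = R$289.87
Total: R$400.67 + R$289.87 = R$690.54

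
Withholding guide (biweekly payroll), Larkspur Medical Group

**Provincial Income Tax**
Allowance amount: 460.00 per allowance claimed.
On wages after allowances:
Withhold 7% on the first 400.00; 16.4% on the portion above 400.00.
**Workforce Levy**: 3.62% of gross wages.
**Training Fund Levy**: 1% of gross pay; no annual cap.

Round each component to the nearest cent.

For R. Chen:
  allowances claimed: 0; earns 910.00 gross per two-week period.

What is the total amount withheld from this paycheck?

153.68

Provincial Income Tax: taxable = 910.00
  28.00 + 16.4% × (910.00 − 400.00) = 28.00 + 16.4% × 510.00 = 111.64
Workforce Levy: 3.62% × 910.00 = 32.94
Training Fund Levy: 1% × 910.00 = 9.10
Total: 111.64 + 32.94 + 9.10 = 153.68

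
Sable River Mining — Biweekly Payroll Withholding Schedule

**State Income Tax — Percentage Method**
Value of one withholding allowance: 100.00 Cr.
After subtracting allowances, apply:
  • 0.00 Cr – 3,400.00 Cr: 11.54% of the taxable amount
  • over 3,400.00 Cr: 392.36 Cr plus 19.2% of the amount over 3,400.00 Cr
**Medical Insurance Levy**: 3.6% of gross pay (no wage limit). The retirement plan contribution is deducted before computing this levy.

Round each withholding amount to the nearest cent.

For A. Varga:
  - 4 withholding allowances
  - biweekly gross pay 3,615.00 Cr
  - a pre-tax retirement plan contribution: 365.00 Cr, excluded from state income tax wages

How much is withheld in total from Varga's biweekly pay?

445.89 Cr

State Income Tax: taxable = 3,615.00 Cr − 365.00 Cr − 4×100.00 Cr = 2,850.00 Cr
  11.54% × 2,850.00 Cr = 328.89 Cr
Medical Insurance Levy: 3.6% × 3,250.00 Cr = 117.00 Cr
Total: 328.89 Cr + 117.00 Cr = 445.89 Cr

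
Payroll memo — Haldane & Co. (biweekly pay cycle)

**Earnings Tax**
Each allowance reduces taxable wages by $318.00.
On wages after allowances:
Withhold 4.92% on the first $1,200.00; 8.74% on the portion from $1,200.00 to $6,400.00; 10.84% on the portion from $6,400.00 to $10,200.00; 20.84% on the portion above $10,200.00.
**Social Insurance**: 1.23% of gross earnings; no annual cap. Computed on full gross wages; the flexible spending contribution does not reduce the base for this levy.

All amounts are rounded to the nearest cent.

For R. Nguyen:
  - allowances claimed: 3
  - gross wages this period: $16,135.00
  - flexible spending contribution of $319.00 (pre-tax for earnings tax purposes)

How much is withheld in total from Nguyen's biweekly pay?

$2,095.46

Earnings Tax: taxable = $16,135.00 − $319.00 − 3×$318.00 = $14,862.00
  $925.44 + 20.84% × ($14,862.00 − $10,200.00) = $925.44 + 20.84% × $4,662.00 = $1,897.00
Social Insurance: 1.23% × $16,135.00 = $198.46
Total: $1,897.00 + $198.46 = $2,095.46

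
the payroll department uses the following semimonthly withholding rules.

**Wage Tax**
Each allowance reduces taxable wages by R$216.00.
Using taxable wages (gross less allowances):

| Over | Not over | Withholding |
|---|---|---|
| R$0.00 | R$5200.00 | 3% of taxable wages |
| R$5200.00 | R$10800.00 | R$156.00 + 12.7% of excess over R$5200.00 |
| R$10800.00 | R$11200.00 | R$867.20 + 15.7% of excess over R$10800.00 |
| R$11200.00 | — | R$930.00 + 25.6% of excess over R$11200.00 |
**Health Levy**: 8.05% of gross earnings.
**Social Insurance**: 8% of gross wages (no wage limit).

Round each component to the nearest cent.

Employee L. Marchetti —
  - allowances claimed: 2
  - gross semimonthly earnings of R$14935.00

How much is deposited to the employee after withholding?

R$10762.36

Wage Tax: taxable = R$14935.00 − 2×R$216.00 = R$14503.00
  R$930.00 + 25.6% × (R$14503.00 − R$11200.00) = R$930.00 + 25.6% × R$3303.00 = R$1775.57
Health Levy: 8.05% × R$14935.00 = R$1202.27
Social Insurance: 8% × R$14935.00 = R$1194.80
Total withheld: R$1775.57 + R$1202.27 + R$1194.80 = R$4172.64
Net pay: R$14935.00 − R$4172.64 = R$10762.36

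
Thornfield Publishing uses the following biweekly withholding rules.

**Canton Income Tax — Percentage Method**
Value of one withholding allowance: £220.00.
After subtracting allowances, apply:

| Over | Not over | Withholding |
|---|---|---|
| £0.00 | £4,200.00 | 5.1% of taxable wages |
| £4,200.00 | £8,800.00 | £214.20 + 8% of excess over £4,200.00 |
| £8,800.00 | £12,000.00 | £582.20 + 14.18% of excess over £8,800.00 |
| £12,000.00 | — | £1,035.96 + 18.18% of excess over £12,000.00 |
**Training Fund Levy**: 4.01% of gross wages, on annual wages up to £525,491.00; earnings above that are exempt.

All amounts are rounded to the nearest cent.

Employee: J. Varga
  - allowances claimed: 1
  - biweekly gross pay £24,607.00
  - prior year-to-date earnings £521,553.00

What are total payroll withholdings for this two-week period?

£3,445.83

Canton Income Tax: taxable = £24,607.00 − 1×£220.00 = £24,387.00
  £1,035.96 + 18.18% × (£24,387.00 − £12,000.00) = £1,035.96 + 18.18% × £12,387.00 = £3,287.92
Training Fund Levy: cap £525,491.00 − YTD £521,553.00 = £3,938.00 subject; 4.01% × £3,938.00 = £157.91
Total: £3,287.92 + £157.91 = £3,445.83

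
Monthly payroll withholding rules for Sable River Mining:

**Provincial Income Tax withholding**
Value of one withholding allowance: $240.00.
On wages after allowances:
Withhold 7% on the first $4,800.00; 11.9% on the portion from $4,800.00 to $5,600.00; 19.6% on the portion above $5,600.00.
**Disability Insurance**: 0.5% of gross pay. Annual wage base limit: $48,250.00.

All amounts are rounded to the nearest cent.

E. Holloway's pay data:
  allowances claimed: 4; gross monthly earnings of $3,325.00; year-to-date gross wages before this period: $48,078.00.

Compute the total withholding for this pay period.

$166.41

Provincial Income Tax: taxable = $3,325.00 − 4×$240.00 = $2,365.00
  7% × $2,365.00 = $165.55
Disability Insurance: cap $48,250.00 − YTD $48,078.00 = $172.00 subject; 0.5% × $172.00 = $0.86
Total: $165.55 + $0.86 = $166.41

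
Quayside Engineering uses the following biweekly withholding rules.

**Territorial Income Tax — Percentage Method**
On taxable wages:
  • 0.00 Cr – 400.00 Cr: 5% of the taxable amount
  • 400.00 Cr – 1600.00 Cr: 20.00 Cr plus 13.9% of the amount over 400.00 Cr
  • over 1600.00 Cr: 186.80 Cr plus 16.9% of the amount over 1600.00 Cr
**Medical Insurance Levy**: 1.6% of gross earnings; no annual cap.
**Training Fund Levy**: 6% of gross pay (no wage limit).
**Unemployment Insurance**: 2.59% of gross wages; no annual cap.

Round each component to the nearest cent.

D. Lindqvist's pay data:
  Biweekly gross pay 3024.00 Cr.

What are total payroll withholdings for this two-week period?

735.60 Cr

Territorial Income Tax: taxable = 3024.00 Cr
  186.80 Cr + 16.9% × (3024.00 Cr − 1600.00 Cr) = 186.80 Cr + 16.9% × 1424.00 Cr = 427.46 Cr
Medical Insurance Levy: 1.6% × 3024.00 Cr = 48.38 Cr
Training Fund Levy: 6% × 3024.00 Cr = 181.44 Cr
Unemployment Insurance: 2.59% × 3024.00 Cr = 78.32 Cr
Total: 427.46 Cr + 48.38 Cr + 181.44 Cr + 78.32 Cr = 735.60 Cr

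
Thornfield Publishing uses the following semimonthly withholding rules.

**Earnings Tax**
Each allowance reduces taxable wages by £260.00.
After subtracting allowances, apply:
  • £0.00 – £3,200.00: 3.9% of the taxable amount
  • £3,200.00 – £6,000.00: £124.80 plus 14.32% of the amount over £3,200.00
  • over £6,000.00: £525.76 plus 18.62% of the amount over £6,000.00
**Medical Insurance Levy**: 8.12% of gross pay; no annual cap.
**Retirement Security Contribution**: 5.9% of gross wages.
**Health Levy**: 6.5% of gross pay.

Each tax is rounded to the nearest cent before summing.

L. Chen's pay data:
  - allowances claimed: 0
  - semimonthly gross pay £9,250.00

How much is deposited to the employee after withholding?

£6,220.99

Earnings Tax: taxable = £9,250.00
  £525.76 + 18.62% × (£9,250.00 − £6,000.00) = £525.76 + 18.62% × £3,250.00 = £1,130.91
Medical Insurance Levy: 8.12% × £9,250.00 = £751.10
Retirement Security Contribution: 5.9% × £9,250.00 = £545.75
Health Levy: 6.5% × £9,250.00 = £601.25
Total withheld: £1,130.91 + £751.10 + £545.75 + £601.25 = £3,029.01
Net pay: £9,250.00 − £3,029.01 = £6,220.99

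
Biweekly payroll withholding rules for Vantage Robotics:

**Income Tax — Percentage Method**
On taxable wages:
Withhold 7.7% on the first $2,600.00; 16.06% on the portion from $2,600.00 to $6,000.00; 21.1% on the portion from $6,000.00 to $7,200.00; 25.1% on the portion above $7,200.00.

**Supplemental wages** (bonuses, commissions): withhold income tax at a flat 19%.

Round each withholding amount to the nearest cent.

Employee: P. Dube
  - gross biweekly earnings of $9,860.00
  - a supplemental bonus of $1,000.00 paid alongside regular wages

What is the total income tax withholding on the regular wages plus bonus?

$1,857.10

Income Tax: taxable = $9,860.00
  $999.44 + 25.1% × ($9,860.00 − $7,200.00) = $999.44 + 25.1% × $2,660.00 = $1,667.10
Supplemental (19% flat on bonus): 19% × $1,000.00 = $190.00
Total income tax: $1,667.10 + $190.00 = $1,857.10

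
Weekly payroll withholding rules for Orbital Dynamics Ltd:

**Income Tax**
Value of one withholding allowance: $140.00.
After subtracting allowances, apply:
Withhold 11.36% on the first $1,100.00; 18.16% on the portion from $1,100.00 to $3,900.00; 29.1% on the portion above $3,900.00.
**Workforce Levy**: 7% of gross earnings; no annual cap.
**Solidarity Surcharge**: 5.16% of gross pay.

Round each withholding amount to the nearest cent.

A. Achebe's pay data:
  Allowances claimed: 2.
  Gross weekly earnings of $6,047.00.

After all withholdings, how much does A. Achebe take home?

$4,134.94

Income Tax: taxable = $6,047.00 − 2×$140.00 = $5,767.00
  $633.44 + 29.1% × ($5,767.00 − $3,900.00) = $633.44 + 29.1% × $1,867.00 = $1,176.74
Workforce Levy: 7% × $6,047.00 = $423.29
Solidarity Surcharge: 5.16% × $6,047.00 = $312.03
Total withheld: $1,176.74 + $423.29 + $312.03 = $1,912.06
Net pay: $6,047.00 − $1,912.06 = $4,134.94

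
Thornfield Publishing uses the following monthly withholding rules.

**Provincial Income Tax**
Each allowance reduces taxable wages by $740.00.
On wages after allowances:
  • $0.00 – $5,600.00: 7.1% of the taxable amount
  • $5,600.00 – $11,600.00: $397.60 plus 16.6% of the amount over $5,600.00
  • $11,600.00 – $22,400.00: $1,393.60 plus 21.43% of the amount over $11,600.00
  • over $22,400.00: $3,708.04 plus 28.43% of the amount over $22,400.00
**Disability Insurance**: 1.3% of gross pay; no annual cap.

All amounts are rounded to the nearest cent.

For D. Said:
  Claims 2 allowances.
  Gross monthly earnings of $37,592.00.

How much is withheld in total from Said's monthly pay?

$8,095.06

Provincial Income Tax: taxable = $37,592.00 − 2×$740.00 = $36,112.00
  $3,708.04 + 28.43% × ($36,112.00 − $22,400.00) = $3,708.04 + 28.43% × $13,712.00 = $7,606.36
Disability Insurance: 1.3% × $37,592.00 = $488.70
Total: $7,606.36 + $488.70 = $8,095.06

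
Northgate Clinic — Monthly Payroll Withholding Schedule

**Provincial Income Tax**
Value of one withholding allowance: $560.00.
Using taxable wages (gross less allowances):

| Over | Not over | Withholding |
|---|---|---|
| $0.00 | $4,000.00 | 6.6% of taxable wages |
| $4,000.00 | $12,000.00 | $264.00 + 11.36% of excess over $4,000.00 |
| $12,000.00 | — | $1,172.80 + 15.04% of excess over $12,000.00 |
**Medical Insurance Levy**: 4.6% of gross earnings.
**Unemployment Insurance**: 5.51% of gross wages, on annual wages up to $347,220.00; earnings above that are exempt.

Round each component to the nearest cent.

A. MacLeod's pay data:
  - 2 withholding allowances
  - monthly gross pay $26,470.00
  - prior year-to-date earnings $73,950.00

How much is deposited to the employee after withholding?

$20,613.24

Provincial Income Tax: taxable = $26,470.00 − 2×$560.00 = $25,350.00
  $1,172.80 + 15.04% × ($25,350.00 − $12,000.00) = $1,172.80 + 15.04% × $13,350.00 = $3,180.64
Medical Insurance Levy: 4.6% × $26,470.00 = $1,217.62
Unemployment Insurance: 5.51% × $26,470.00 = $1,458.50
Total withheld: $3,180.64 + $1,217.62 + $1,458.50 = $5,856.76
Net pay: $26,470.00 − $5,856.76 = $20,613.24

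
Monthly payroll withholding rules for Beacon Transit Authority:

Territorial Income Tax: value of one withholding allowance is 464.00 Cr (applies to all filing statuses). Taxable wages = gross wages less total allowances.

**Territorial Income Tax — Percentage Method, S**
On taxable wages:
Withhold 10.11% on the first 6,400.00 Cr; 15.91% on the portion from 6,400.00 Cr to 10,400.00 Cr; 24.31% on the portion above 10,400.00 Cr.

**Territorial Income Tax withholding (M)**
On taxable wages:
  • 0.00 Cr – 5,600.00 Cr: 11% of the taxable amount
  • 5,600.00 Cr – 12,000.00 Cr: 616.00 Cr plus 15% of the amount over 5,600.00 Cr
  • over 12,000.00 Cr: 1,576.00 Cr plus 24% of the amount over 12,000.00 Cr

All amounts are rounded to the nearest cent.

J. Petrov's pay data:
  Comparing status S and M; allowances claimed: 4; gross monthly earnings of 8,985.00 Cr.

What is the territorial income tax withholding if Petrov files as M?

Territorial Income Tax (M): taxable = 8,985.00 Cr − 4×464.00 Cr = 7,129.00 Cr
  616.00 Cr + 15% × (7,129.00 Cr − 5,600.00 Cr) = 616.00 Cr + 15% × 1,529.00 Cr = 845.35 Cr

845.35 Cr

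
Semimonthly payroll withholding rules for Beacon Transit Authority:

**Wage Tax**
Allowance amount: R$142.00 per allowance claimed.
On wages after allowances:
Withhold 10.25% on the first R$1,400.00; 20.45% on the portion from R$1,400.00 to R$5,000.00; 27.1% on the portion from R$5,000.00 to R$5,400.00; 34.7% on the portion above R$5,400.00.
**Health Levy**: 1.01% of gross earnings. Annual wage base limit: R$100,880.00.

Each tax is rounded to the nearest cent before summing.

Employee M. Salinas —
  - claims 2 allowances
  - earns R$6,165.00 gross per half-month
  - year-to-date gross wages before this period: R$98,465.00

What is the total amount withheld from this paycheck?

Wage Tax: taxable = R$6,165.00 − 2×R$142.00 = R$5,881.00
  R$988.10 + 34.7% × (R$5,881.00 − R$5,400.00) = R$988.10 + 34.7% × R$481.00 = R$1,155.01
Health Levy: cap R$100,880.00 − YTD R$98,465.00 = R$2,415.00 subject; 1.01% × R$2,415.00 = R$24.39
Total: R$1,155.01 + R$24.39 = R$1,179.40

R$1,179.40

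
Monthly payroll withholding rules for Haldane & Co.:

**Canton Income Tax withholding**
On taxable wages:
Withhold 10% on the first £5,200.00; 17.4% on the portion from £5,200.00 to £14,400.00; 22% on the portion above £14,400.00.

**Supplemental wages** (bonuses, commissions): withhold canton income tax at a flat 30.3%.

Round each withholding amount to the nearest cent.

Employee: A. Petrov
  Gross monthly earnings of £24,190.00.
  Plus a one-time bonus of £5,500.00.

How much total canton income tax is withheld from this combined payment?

Canton Income Tax: taxable = £24,190.00
  £2,120.80 + 22% × (£24,190.00 − £14,400.00) = £2,120.80 + 22% × £9,790.00 = £4,274.60
Supplemental (30.3% flat on bonus): 30.3% × £5,500.00 = £1,666.50
Total canton income tax: £4,274.60 + £1,666.50 = £5,941.10

£5,941.10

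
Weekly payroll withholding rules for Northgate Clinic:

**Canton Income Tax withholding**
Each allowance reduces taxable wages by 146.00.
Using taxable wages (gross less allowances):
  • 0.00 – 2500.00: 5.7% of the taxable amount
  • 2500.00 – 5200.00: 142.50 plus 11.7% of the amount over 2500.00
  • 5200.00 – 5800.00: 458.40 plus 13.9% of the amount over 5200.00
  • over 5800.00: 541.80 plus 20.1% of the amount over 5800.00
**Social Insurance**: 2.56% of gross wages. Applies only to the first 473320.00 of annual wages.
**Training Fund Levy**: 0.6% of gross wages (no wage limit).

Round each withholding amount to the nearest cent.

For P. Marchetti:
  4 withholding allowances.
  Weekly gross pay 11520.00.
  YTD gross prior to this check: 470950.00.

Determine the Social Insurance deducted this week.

60.67

Social Insurance: cap 473320.00 − YTD 470950.00 = 2370.00 subject; 2.56% × 2370.00 = 60.67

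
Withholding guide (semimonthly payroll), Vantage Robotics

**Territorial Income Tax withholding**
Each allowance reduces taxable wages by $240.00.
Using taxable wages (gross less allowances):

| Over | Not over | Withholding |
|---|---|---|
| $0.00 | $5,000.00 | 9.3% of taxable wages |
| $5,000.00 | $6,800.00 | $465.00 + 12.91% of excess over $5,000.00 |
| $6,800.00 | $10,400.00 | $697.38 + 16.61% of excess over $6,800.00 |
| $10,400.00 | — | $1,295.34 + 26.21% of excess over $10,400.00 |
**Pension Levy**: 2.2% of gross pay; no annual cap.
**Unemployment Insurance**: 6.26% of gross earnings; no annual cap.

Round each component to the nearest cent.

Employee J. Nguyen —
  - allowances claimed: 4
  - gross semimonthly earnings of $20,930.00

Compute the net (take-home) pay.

Territorial Income Tax: taxable = $20,930.00 − 4×$240.00 = $19,970.00
  $1,295.34 + 26.21% × ($19,970.00 − $10,400.00) = $1,295.34 + 26.21% × $9,570.00 = $3,803.64
Pension Levy: 2.2% × $20,930.00 = $460.46
Unemployment Insurance: 6.26% × $20,930.00 = $1,310.22
Total withheld: $3,803.64 + $460.46 + $1,310.22 = $5,574.32
Net pay: $20,930.00 − $5,574.32 = $15,355.68

$15,355.68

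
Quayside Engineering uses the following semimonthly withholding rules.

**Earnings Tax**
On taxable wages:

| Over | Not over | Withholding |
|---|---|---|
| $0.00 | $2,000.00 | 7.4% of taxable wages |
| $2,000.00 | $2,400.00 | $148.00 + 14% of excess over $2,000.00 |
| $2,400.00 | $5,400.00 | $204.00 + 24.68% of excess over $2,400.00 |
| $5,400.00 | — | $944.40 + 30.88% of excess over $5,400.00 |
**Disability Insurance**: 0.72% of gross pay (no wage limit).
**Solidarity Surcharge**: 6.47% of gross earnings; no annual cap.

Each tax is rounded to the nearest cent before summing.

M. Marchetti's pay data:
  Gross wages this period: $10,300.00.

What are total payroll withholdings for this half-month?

Earnings Tax: taxable = $10,300.00
  $944.40 + 30.88% × ($10,300.00 − $5,400.00) = $944.40 + 30.88% × $4,900.00 = $2,457.52
Disability Insurance: 0.72% × $10,300.00 = $74.16
Solidarity Surcharge: 6.47% × $10,300.00 = $666.41
Total: $2,457.52 + $74.16 + $666.41 = $3,198.09

$3,198.09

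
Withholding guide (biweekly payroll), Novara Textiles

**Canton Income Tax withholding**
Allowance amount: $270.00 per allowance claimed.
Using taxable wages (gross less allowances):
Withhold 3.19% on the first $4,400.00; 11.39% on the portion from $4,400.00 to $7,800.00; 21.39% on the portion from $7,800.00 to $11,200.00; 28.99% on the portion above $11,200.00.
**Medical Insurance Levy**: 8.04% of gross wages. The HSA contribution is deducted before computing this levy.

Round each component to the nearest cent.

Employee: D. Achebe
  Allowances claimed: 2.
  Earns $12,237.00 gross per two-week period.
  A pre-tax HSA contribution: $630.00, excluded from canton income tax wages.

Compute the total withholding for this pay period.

Canton Income Tax: taxable = $12,237.00 − $630.00 − 2×$270.00 = $11,067.00
  $527.62 + 21.39% × ($11,067.00 − $7,800.00) = $527.62 + 21.39% × $3,267.00 = $1,226.43
Medical Insurance Levy: 8.04% × $11,607.00 = $933.20
Total: $1,226.43 + $933.20 = $2,159.63

$2,159.63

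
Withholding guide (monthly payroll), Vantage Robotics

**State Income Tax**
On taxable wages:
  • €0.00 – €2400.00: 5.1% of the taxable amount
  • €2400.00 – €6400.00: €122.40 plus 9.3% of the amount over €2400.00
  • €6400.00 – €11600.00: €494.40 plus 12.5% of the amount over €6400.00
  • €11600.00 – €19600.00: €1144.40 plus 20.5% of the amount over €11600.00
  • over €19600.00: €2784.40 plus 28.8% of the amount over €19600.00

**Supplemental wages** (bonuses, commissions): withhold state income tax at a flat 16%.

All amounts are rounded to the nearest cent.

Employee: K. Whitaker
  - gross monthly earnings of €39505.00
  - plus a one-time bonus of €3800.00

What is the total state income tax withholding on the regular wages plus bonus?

State Income Tax: taxable = €39505.00
  €2784.40 + 28.8% × (€39505.00 − €19600.00) = €2784.40 + 28.8% × €19905.00 = €8517.04
Supplemental (16% flat on bonus): 16% × €3800.00 = €608.00
Total state income tax: €8517.04 + €608.00 = €9125.04

€9125.04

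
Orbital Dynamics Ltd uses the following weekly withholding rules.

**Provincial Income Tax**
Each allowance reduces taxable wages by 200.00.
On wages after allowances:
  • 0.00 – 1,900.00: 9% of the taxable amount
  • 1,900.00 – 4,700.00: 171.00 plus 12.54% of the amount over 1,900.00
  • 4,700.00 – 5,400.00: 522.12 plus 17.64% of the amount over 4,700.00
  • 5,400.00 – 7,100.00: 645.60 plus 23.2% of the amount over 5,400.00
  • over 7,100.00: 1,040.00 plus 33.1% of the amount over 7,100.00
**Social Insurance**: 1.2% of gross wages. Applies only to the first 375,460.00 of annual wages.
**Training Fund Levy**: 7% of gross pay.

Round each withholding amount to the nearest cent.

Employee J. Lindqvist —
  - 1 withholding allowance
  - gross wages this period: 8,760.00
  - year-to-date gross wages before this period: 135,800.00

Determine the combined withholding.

2,241.58

Provincial Income Tax: taxable = 8,760.00 − 1×200.00 = 8,560.00
  1,040.00 + 33.1% × (8,560.00 − 7,100.00) = 1,040.00 + 33.1% × 1,460.00 = 1,523.26
Social Insurance: 1.2% × 8,760.00 = 105.12
Training Fund Levy: 7% × 8,760.00 = 613.20
Total: 1,523.26 + 105.12 + 613.20 = 2,241.58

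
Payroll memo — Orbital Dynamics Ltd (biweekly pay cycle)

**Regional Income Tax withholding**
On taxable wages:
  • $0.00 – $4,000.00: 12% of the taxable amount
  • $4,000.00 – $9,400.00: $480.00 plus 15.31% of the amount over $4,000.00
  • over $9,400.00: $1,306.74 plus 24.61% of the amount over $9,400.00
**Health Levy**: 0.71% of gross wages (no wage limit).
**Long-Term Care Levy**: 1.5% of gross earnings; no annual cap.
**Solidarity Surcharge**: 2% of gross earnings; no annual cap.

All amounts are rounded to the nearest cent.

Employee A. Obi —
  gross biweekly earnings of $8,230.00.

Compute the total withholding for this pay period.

Regional Income Tax: taxable = $8,230.00
  $480.00 + 15.31% × ($8,230.00 − $4,000.00) = $480.00 + 15.31% × $4,230.00 = $1,127.61
Health Levy: 0.71% × $8,230.00 = $58.43
Long-Term Care Levy: 1.5% × $8,230.00 = $123.45
Solidarity Surcharge: 2% × $8,230.00 = $164.60
Total: $1,127.61 + $58.43 + $123.45 + $164.60 = $1,474.09

$1,474.09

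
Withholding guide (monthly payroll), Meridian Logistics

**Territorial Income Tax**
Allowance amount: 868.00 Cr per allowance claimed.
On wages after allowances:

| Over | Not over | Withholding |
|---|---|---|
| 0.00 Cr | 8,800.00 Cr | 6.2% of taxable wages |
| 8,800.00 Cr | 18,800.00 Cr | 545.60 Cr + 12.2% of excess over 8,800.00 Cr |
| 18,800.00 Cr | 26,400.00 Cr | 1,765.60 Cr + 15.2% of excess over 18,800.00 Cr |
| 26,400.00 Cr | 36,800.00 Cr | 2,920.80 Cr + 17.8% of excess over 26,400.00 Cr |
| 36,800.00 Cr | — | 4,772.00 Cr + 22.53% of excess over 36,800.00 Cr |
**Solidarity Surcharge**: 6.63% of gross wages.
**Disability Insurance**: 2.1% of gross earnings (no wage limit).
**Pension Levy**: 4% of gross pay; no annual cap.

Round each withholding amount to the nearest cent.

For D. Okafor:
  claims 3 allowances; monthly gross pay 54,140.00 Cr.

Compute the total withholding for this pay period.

Territorial Income Tax: taxable = 54,140.00 Cr − 3×868.00 Cr = 51,536.00 Cr
  4,772.00 Cr + 22.53% × (51,536.00 Cr − 36,800.00 Cr) = 4,772.00 Cr + 22.53% × 14,736.00 Cr = 8,092.02 Cr
Solidarity Surcharge: 6.63% × 54,140.00 Cr = 3,589.48 Cr
Disability Insurance: 2.1% × 54,140.00 Cr = 1,136.94 Cr
Pension Levy: 4% × 54,140.00 Cr = 2,165.60 Cr
Total: 8,092.02 Cr + 3,589.48 Cr + 1,136.94 Cr + 2,165.60 Cr = 14,984.04 Cr

14,984.04 Cr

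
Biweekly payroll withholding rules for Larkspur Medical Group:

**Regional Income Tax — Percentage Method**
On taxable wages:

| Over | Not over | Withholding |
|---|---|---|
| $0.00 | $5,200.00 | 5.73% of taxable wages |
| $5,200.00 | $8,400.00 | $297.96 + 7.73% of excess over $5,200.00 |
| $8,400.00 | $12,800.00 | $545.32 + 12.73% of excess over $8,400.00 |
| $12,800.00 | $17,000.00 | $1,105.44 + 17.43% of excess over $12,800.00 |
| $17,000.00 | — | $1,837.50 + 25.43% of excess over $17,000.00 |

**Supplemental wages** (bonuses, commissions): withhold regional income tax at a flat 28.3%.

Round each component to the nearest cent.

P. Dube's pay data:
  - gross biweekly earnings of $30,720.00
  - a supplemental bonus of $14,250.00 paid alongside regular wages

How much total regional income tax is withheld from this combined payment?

Regional Income Tax: taxable = $30,720.00
  $1,837.50 + 25.43% × ($30,720.00 − $17,000.00) = $1,837.50 + 25.43% × $13,720.00 = $5,326.50
Supplemental (28.3% flat on bonus): 28.3% × $14,250.00 = $4,032.75
Total regional income tax: $5,326.50 + $4,032.75 = $9,359.25

$9,359.25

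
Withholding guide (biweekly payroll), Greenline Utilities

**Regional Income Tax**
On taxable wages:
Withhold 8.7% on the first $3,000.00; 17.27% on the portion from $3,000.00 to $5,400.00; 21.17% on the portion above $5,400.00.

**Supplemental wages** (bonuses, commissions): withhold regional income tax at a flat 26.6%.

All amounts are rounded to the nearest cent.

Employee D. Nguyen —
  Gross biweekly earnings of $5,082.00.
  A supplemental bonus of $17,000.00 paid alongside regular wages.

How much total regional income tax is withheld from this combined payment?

$5,142.56

Regional Income Tax: taxable = $5,082.00
  $261.00 + 17.27% × ($5,082.00 − $3,000.00) = $261.00 + 17.27% × $2,082.00 = $620.56
Supplemental (26.6% flat on bonus): 26.6% × $17,000.00 = $4,522.00
Total regional income tax: $620.56 + $4,522.00 = $5,142.56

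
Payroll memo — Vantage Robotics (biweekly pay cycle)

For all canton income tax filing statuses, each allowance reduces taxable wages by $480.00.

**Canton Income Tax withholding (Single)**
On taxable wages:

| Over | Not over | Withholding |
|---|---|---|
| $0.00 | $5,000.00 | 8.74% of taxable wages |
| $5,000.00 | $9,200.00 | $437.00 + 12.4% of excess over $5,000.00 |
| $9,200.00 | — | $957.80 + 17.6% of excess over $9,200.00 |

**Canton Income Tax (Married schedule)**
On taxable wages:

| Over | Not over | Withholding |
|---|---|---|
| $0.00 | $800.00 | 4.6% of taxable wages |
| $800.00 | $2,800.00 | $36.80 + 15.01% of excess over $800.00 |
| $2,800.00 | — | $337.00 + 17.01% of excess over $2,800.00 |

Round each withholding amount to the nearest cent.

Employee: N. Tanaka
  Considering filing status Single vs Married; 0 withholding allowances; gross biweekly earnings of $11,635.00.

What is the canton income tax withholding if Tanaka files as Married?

$1,839.83

Canton Income Tax (Married): taxable = $11,635.00
  $337.00 + 17.01% × ($11,635.00 − $2,800.00) = $337.00 + 17.01% × $8,835.00 = $1,839.83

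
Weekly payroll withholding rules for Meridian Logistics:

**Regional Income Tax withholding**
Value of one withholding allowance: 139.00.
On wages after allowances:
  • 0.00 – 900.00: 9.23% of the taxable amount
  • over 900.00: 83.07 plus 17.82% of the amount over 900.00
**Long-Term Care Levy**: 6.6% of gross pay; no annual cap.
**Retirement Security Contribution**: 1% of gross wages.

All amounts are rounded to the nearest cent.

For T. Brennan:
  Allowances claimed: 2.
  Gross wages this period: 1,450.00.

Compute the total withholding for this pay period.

Regional Income Tax: taxable = 1,450.00 − 2×139.00 = 1,172.00
  83.07 + 17.82% × (1,172.00 − 900.00) = 83.07 + 17.82% × 272.00 = 131.54
Long-Term Care Levy: 6.6% × 1,450.00 = 95.70
Retirement Security Contribution: 1% × 1,450.00 = 14.50
Total: 131.54 + 95.70 + 14.50 = 241.74

241.74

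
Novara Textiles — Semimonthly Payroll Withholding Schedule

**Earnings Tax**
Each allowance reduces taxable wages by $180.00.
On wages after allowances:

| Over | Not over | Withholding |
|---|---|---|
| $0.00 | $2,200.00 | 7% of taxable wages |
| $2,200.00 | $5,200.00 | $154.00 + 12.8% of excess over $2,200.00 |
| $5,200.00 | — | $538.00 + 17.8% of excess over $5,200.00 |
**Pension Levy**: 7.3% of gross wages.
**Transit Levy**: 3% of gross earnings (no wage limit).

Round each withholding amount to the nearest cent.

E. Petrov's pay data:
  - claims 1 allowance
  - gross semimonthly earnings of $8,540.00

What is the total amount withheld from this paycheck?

Earnings Tax: taxable = $8,540.00 − 1×$180.00 = $8,360.00
  $538.00 + 17.8% × ($8,360.00 − $5,200.00) = $538.00 + 17.8% × $3,160.00 = $1,100.48
Pension Levy: 7.3% × $8,540.00 = $623.42
Transit Levy: 3% × $8,540.00 = $256.20
Total: $1,100.48 + $623.42 + $256.20 = $1,980.10

$1,980.10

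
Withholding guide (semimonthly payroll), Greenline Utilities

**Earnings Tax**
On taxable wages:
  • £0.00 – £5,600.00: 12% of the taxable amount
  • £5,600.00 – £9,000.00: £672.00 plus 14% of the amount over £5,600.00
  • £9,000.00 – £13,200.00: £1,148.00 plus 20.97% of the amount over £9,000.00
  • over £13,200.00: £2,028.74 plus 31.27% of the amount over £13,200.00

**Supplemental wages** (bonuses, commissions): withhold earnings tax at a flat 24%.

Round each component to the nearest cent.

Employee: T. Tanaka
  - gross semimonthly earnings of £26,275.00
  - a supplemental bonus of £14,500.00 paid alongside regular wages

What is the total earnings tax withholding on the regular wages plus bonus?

£9,597.29

Earnings Tax: taxable = £26,275.00
  £2,028.74 + 31.27% × (£26,275.00 − £13,200.00) = £2,028.74 + 31.27% × £13,075.00 = £6,117.29
Supplemental (24% flat on bonus): 24% × £14,500.00 = £3,480.00
Total earnings tax: £6,117.29 + £3,480.00 = £9,597.29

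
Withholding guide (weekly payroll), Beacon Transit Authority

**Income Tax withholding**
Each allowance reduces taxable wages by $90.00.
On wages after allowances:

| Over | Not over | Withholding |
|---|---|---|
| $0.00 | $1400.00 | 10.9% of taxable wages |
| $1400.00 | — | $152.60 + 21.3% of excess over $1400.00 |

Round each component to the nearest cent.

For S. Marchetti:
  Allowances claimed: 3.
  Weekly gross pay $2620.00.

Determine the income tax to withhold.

Income Tax: taxable = $2620.00 − 3×$90.00 = $2350.00
  $152.60 + 21.3% × ($2350.00 − $1400.00) = $152.60 + 21.3% × $950.00 = $354.95

$354.95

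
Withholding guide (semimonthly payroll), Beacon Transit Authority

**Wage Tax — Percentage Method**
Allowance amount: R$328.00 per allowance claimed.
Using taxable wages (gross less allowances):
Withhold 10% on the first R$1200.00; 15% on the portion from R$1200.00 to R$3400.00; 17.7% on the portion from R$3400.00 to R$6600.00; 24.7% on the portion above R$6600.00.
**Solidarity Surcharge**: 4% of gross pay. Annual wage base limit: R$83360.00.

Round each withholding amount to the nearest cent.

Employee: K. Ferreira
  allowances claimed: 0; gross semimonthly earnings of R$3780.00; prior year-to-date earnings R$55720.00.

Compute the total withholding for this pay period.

Wage Tax: taxable = R$3780.00
  R$450.00 + 17.7% × (R$3780.00 − R$3400.00) = R$450.00 + 17.7% × R$380.00 = R$517.26
Solidarity Surcharge: 4% × R$3780.00 = R$151.20
Total: R$517.26 + R$151.20 = R$668.46

R$668.46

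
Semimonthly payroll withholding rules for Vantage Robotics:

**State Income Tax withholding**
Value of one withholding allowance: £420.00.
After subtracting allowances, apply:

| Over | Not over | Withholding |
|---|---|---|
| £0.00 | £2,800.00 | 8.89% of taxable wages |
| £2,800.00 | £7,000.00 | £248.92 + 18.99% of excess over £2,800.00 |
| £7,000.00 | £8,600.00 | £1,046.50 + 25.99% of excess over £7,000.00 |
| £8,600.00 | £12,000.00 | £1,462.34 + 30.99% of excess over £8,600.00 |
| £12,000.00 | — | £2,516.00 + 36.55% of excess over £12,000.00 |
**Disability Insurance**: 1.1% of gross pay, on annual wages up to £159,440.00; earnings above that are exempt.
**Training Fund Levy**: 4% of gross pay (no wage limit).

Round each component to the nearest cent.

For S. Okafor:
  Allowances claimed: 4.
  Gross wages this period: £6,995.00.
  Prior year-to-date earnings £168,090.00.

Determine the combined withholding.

State Income Tax: taxable = £6,995.00 − 4×£420.00 = £5,315.00
  £248.92 + 18.99% × (£5,315.00 − £2,800.00) = £248.92 + 18.99% × £2,515.00 = £726.52
Disability Insurance: YTD £168,090.00 ≥ cap £159,440.00 → £0.00
Training Fund Levy: 4% × £6,995.00 = £279.80
Total: £726.52 + £0.00 + £279.80 = £1,006.32

£1,006.32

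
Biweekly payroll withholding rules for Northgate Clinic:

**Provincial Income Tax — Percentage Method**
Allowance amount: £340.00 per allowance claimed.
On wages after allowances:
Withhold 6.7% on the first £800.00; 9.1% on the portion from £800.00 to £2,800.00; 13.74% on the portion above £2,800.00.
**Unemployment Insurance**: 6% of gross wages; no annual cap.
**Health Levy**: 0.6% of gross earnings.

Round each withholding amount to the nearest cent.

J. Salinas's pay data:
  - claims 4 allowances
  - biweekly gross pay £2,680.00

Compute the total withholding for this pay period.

£277.80

Provincial Income Tax: taxable = £2,680.00 − 4×£340.00 = £1,320.00
  £53.60 + 9.1% × (£1,320.00 − £800.00) = £53.60 + 9.1% × £520.00 = £100.92
Unemployment Insurance: 6% × £2,680.00 = £160.80
Health Levy: 0.6% × £2,680.00 = £16.08
Total: £100.92 + £160.80 + £16.08 = £277.80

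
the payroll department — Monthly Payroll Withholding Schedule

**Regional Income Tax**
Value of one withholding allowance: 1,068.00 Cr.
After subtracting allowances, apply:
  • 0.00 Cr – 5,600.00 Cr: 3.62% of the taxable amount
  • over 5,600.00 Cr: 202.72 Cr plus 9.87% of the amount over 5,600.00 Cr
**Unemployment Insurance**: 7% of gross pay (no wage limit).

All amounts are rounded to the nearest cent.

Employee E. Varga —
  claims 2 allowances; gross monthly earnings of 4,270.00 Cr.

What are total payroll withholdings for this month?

Regional Income Tax: taxable = 4,270.00 Cr − 2×1,068.00 Cr = 2,134.00 Cr
  3.62% × 2,134.00 Cr = 77.25 Cr
Unemployment Insurance: 7% × 4,270.00 Cr = 298.90 Cr
Total: 77.25 Cr + 298.90 Cr = 376.15 Cr

376.15 Cr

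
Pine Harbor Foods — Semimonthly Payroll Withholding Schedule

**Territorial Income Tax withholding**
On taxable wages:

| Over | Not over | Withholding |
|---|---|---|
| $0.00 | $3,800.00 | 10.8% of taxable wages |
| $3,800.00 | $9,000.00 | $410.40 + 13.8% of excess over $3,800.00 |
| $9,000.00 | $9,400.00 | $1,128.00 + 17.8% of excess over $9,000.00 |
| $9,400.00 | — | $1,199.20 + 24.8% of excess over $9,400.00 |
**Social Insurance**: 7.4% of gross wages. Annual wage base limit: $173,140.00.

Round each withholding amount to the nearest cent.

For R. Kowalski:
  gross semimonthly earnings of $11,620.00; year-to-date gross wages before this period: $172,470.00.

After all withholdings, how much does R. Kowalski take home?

Territorial Income Tax: taxable = $11,620.00
  $1,199.20 + 24.8% × ($11,620.00 − $9,400.00) = $1,199.20 + 24.8% × $2,220.00 = $1,749.76
Social Insurance: cap $173,140.00 − YTD $172,470.00 = $670.00 subject; 7.4% × $670.00 = $49.58
Total withheld: $1,749.76 + $49.58 = $1,799.34
Net pay: $11,620.00 − $1,799.34 = $9,820.66

$9,820.66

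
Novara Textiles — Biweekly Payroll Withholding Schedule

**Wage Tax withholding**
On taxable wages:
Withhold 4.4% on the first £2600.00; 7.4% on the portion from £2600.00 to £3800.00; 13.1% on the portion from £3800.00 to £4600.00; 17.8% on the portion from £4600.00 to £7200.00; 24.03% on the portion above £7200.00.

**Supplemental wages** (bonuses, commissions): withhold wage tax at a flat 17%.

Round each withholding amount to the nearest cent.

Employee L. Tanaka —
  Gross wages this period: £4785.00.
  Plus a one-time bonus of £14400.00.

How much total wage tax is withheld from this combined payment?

Wage Tax: taxable = £4785.00
  £308.00 + 17.8% × (£4785.00 − £4600.00) = £308.00 + 17.8% × £185.00 = £340.93
Supplemental (17% flat on bonus): 17% × £14400.00 = £2448.00
Total wage tax: £340.93 + £2448.00 = £2788.93

£2788.93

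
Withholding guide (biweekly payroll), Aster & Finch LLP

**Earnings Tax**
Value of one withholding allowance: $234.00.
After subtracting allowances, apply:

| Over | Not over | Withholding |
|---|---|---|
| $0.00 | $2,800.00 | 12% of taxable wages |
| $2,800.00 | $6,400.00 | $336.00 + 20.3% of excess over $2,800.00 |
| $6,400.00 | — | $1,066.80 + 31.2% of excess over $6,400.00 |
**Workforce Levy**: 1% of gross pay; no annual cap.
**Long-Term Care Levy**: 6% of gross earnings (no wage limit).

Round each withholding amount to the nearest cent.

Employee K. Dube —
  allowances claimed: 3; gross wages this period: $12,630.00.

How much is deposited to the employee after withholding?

$8,954.36

Earnings Tax: taxable = $12,630.00 − 3×$234.00 = $11,928.00
  $1,066.80 + 31.2% × ($11,928.00 − $6,400.00) = $1,066.80 + 31.2% × $5,528.00 = $2,791.54
Workforce Levy: 1% × $12,630.00 = $126.30
Long-Term Care Levy: 6% × $12,630.00 = $757.80
Total withheld: $2,791.54 + $126.30 + $757.80 = $3,675.64
Net pay: $12,630.00 − $3,675.64 = $8,954.36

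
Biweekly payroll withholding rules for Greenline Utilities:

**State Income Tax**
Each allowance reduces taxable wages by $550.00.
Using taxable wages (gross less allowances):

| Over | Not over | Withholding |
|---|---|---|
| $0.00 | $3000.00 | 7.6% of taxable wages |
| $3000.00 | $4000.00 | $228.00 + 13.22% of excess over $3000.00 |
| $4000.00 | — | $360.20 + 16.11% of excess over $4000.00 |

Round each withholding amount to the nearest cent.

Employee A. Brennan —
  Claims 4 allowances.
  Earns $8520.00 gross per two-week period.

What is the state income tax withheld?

State Income Tax: taxable = $8520.00 − 4×$550.00 = $6320.00
  $360.20 + 16.11% × ($6320.00 − $4000.00) = $360.20 + 16.11% × $2320.00 = $733.95

$733.95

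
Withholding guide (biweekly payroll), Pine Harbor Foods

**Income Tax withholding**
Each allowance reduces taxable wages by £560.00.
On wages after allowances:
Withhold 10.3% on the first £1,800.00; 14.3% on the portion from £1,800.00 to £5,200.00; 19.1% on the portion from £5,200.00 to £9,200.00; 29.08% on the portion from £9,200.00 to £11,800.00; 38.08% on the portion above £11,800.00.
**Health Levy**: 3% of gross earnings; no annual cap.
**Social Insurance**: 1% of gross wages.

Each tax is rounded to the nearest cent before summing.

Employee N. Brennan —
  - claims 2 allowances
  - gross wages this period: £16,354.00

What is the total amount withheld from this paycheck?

£4,153.51

Income Tax: taxable = £16,354.00 − 2×£560.00 = £15,234.00
  £2,191.68 + 38.08% × (£15,234.00 − £11,800.00) = £2,191.68 + 38.08% × £3,434.00 = £3,499.35
Health Levy: 3% × £16,354.00 = £490.62
Social Insurance: 1% × £16,354.00 = £163.54
Total: £3,499.35 + £490.62 + £163.54 = £4,153.51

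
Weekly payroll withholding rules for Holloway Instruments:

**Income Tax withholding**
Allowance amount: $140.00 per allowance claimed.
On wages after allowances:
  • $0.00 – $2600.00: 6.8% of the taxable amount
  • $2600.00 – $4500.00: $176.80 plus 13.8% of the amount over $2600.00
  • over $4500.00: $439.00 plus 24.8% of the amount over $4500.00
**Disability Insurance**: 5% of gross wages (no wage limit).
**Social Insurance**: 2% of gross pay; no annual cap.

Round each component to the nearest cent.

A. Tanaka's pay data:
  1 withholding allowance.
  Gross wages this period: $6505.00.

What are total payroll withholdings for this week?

Income Tax: taxable = $6505.00 − 1×$140.00 = $6365.00
  $439.00 + 24.8% × ($6365.00 − $4500.00) = $439.00 + 24.8% × $1865.00 = $901.52
Disability Insurance: 5% × $6505.00 = $325.25
Social Insurance: 2% × $6505.00 = $130.10
Total: $901.52 + $325.25 + $130.10 = $1356.87

$1356.87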